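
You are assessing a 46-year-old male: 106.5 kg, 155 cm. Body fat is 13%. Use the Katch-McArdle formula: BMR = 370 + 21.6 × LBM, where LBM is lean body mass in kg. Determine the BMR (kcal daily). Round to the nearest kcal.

LBM = 106.5 × (1 − 0.13) = 92.655 kg. Katch-McArdle: BMR = 370 + 21.6 × 92.655 = 2371.348 kcal/day.

2371 kcal daily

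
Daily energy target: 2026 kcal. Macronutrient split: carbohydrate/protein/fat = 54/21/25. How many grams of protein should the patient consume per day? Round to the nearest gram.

Protein energy = 21% × 2026 = 425.46 kcal.
At 4 kcal/g: 425.46 ÷ 4 = 106.365 g.

106 g/day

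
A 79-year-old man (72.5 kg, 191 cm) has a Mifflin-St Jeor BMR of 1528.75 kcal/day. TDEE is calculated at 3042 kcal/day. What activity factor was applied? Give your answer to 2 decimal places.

Activity factor = TEE ÷ BMR = 3042 ÷ 1528.75 = 1.99.

1.99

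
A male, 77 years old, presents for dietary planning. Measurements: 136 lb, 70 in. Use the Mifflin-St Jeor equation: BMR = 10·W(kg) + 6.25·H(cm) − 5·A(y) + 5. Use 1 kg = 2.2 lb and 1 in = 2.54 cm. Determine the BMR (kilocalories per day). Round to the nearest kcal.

1349 kilocalories per day

Convert to metric: weight = 136 ÷ 2.2 = 61.8182 kg; height = 70 × 2.54 = 177.8 cm.
Mifflin-St Jeor (male): BMR = 10(61.8182) + 6.25(177.8) − 5(77) + 5 = 618.1818 + 1111.25 − 385 + 5 = 1349.4318 kcal/day.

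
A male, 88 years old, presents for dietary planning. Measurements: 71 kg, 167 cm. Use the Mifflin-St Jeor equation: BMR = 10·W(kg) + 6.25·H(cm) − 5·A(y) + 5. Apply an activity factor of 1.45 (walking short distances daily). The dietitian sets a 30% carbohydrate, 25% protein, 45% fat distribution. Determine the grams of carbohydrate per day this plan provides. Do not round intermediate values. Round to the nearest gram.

143 g/day

Mifflin-St Jeor (male): BMR = 10(71) + 6.25(167) − 5(88) + 5 = 710 + 1043.75 − 440 + 5 = 1318.75 kcal/day.
TEE = 1318.75 × 1.45 = 1912.1875 kcal/day.
Carbohydrate energy = 30% × 1912.1875 = 573.6563 kcal.
Carbohydrate = 573.6563 ÷ 4 kcal/g = 143.4141 g.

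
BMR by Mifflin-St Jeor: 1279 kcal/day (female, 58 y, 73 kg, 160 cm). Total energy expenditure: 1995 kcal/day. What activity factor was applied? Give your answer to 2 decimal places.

Activity factor = TEE ÷ BMR = 1995 ÷ 1279 = 1.56.

1.56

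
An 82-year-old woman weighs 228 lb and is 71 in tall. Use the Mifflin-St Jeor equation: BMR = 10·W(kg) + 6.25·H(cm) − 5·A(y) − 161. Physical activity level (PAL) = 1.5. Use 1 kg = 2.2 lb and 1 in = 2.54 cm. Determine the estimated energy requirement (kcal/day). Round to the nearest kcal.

2389 kcal/day

Convert to metric: weight = 228 ÷ 2.2 = 103.6364 kg; height = 71 × 2.54 = 180.34 cm.
Mifflin-St Jeor (female): BMR = 10(103.6364) + 6.25(180.34) − 5(82) − 161 = 1036.3636 + 1127.125 − 410 − 161 = 1592.4886 kcal/day.
TEE = BMR × activity factor = 1592.4886 × 1.5 = 2388.733 kcal/day.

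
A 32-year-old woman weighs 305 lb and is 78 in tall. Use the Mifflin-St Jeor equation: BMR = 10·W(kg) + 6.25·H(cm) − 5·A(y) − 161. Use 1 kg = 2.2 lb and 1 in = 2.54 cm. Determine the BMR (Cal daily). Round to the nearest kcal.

Convert to metric: weight = 305 ÷ 2.2 = 138.6364 kg; height = 78 × 2.54 = 198.12 cm.
Mifflin-St Jeor (female): BMR = 10(138.6364) + 6.25(198.12) − 5(32) − 161 = 1386.3636 + 1238.25 − 160 − 161 = 2303.6136 kcal/day.

2304 Cal daily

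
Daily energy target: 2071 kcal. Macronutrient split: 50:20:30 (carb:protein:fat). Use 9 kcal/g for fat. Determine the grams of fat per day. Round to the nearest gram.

Fat energy = 30% × 2071 = 621.3 kcal.
At 9 kcal/g: 621.3 ÷ 9 = 69.0333 g.

69 g/day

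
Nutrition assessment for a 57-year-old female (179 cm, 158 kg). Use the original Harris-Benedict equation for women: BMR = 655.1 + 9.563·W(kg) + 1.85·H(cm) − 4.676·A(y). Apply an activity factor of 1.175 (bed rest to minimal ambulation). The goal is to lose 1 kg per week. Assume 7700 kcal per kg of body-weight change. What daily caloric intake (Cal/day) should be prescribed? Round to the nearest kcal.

Harris-Benedict: BMR = 655.1 + 9.563(158) + 1.85(179) − 4.676(57) = 2230.672 kcal/day.
TEE = 2230.672 × 1.175 = 2621.0396 kcal/day.
Required daily deficit = 1 × 7700 ÷ 7 = 1100 kcal/day.
Target intake = 2621.0396 − 1100 = 1521.0396 kcal/day.

1521 Cal/day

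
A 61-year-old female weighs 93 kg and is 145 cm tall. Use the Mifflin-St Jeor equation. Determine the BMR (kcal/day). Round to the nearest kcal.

Mifflin-St Jeor (female): BMR = 10(93) + 6.25(145) − 5(61) − 161 = 930 + 906.25 − 305 − 161 = 1370.25 kcal/day.

1370 kcal/day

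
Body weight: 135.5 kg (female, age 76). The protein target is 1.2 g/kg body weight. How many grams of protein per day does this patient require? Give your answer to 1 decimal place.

162.6 g/day

Protein = 1.2 g/kg × 135.5 kg = 162.6 g/day.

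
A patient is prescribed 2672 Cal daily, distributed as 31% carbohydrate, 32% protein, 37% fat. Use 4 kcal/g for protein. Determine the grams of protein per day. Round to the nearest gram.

Protein energy = 32% × 2672 = 855.04 kcal.
At 4 kcal/g: 855.04 ÷ 4 = 213.76 g.

214 g/day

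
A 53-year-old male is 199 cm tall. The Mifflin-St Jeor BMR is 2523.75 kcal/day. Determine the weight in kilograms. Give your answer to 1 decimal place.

2523.75 = 10·W + 6.25(199) − 5(53) + 5
10·W = 2523.75 − 983.75 = 1540, so W = 154 kg.

154.0 kg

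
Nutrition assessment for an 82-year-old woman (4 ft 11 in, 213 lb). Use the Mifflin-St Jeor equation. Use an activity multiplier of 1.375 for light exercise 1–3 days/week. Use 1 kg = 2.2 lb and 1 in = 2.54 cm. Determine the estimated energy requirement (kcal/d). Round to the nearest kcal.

1834 kcal/d

Convert to metric: weight = 213 ÷ 2.2 = 96.8182 kg; height = (4×12 + 11) × 2.54 = 59 × 2.54 = 149.86 cm.
Mifflin-St Jeor (female): BMR = 10(96.8182) + 6.25(149.86) − 5(82) − 161 = 968.1818 + 936.625 − 410 − 161 = 1333.8068 kcal/day.
TEE = BMR × activity factor = 1333.8068 × 1.375 = 1833.9844 kcal/day.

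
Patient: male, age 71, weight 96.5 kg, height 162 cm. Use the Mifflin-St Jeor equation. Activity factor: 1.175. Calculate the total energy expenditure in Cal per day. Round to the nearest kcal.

1912 Cal per day

Mifflin-St Jeor (male): BMR = 10(96.5) + 6.25(162) − 5(71) + 5 = 965 + 1012.5 − 355 + 5 = 1627.5 kcal/day.
TEE = BMR × activity factor = 1627.5 × 1.175 = 1912.3125 kcal/day.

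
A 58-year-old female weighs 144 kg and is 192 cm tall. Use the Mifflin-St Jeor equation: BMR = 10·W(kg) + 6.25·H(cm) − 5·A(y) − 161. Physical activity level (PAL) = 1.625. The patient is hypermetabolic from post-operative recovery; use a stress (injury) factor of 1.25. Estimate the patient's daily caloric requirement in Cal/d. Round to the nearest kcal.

4446 Cal/d

Mifflin-St Jeor (female): BMR = 10(144) + 6.25(192) − 5(58) − 161 = 1440 + 1200 − 290 − 161 = 2189 kcal/day.
TEE = BMR × activity factor = 2189 × 1.625 = 3557.125 kcal/day.
Apply stress factor: 3557.125 × 1.25 = 4446.4063 kcal/day.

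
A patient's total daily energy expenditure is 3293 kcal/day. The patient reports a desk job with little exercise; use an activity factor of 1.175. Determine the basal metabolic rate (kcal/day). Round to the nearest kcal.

BMR = TEE ÷ activity factor = 3293 ÷ 1.175 = 2802.5532 kcal/day.

2803 kcal/day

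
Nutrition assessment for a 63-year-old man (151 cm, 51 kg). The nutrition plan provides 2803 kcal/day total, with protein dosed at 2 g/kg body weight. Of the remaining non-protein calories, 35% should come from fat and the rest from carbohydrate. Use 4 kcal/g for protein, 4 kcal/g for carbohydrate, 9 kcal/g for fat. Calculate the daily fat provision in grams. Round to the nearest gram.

93 g/day

Protein = 2 × 51 = 102 g → 102 × 4 = 408 kcal.
Non-protein calories = 2803 − 408 = 2395 kcal.
Fat: 35% × 2395 = 838.25 kcal; carbohydrate: 1556.75 kcal.
Fat: 838.25 kcal ÷ 9 kcal/g = 93.1389 g.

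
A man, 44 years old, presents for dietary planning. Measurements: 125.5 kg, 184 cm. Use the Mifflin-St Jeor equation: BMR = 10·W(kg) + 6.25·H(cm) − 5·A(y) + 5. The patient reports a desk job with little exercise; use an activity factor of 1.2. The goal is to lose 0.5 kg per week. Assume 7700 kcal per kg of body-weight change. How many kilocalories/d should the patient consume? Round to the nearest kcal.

Mifflin-St Jeor (male): BMR = 10(125.5) + 6.25(184) − 5(44) + 5 = 1255 + 1150 − 220 + 5 = 2190 kcal/day.
TEE = 2190 × 1.2 = 2628 kcal/day.
Required daily deficit = 0.5 × 7700 ÷ 7 = 550 kcal/day.
Target intake = 2628 − 550 = 2078 kcal/day.

2078 kilocalories/d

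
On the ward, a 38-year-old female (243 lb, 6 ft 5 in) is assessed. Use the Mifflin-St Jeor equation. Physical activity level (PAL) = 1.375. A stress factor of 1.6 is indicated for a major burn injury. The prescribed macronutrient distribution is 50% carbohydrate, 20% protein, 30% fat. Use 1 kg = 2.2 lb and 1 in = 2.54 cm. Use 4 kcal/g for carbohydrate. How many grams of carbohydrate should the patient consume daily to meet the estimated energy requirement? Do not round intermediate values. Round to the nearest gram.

Convert to metric: weight = 243 ÷ 2.2 = 110.4545 kg; height = (6×12 + 5) × 2.54 = 77 × 2.54 = 195.58 cm.
Mifflin-St Jeor (female): BMR = 10(110.4545) + 6.25(195.58) − 5(38) − 161 = 1104.5455 + 1222.375 − 190 − 161 = 1975.9205 kcal/day.
TEE = 1975.9205 × 1.375 = 2716.8906 kcal/day.
With stress factor 1.6: 2716.8906 × 1.6 = 4347.025 kcal/day.
Carbohydrate energy = 50% × 4347.025 = 2173.5125 kcal.
Carbohydrate = 2173.5125 ÷ 4 kcal/g = 543.3781 g.

543 g/day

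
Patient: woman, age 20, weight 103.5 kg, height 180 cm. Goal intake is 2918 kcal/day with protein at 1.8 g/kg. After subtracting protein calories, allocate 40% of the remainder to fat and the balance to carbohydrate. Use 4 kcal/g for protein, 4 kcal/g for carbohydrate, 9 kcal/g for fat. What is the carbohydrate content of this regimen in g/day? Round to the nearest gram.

326 g/day

Protein = 1.8 × 103.5 = 186.3 g → 186.3 × 4 = 745.2 kcal.
Non-protein calories = 2918 − 745.2 = 2172.8 kcal.
Fat: 40% × 2172.8 = 869.12 kcal; carbohydrate: 1303.68 kcal.
Carbohydrate: 1303.68 kcal ÷ 4 kcal/g = 325.92 g.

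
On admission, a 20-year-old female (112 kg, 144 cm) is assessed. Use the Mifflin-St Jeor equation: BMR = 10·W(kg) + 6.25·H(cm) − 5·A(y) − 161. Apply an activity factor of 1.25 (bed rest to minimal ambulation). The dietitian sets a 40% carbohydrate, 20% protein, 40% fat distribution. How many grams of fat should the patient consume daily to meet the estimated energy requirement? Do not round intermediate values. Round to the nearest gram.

98 g/day

Mifflin-St Jeor (female): BMR = 10(112) + 6.25(144) − 5(20) − 161 = 1120 + 900 − 100 − 161 = 1759 kcal/day.
TEE = 1759 × 1.25 = 2198.75 kcal/day.
Fat energy = 40% × 2198.75 = 879.5 kcal.
Fat = 879.5 ÷ 9 kcal/g = 97.7222 g.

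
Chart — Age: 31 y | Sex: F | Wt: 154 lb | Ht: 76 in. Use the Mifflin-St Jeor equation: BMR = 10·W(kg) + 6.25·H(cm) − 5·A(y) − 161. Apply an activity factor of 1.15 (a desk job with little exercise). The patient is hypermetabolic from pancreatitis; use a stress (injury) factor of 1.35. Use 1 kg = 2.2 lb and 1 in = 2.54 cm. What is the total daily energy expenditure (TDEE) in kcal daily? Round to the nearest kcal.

2469 kcal daily

Convert to metric: weight = 154 ÷ 2.2 = 70 kg; height = 76 × 2.54 = 193.04 cm.
Mifflin-St Jeor (female): BMR = 10(70) + 6.25(193.04) − 5(31) − 161 = 700 + 1206.5 − 155 − 161 = 1590.5 kcal/day.
TEE = BMR × activity factor = 1590.5 × 1.15 = 1829.075 kcal/day.
Apply stress factor: 1829.075 × 1.35 = 2469.2513 kcal/day.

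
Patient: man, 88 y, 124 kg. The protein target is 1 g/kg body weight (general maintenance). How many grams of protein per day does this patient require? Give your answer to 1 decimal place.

124.0 g/day

Protein = 1 g/kg × 124 kg = 124 g/day.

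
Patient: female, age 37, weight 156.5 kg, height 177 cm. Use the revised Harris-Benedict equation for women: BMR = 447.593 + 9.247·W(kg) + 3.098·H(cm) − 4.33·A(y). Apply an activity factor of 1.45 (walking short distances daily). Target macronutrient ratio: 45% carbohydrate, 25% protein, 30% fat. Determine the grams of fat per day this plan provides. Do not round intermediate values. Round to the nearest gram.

Harris-Benedict: BMR = 447.593 + 9.247(156.5) + 3.098(177) − 4.33(37) = 2282.8845 kcal/day.
TEE = 2282.8845 × 1.45 = 3310.1825 kcal/day.
Fat energy = 30% × 3310.1825 = 993.0548 kcal.
Fat = 993.0548 ÷ 9 kcal/g = 110.3394 g.

110 g/day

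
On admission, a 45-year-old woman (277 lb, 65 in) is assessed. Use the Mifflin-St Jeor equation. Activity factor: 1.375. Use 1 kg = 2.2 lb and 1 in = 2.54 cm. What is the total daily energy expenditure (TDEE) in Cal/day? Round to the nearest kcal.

Convert to metric: weight = 277 ÷ 2.2 = 125.9091 kg; height = 65 × 2.54 = 165.1 cm.
Mifflin-St Jeor (female): BMR = 10(125.9091) + 6.25(165.1) − 5(45) − 161 = 1259.0909 + 1031.875 − 225 − 161 = 1904.9659 kcal/day.
TEE = BMR × activity factor = 1904.9659 × 1.375 = 2619.3281 kcal/day.

2619 Cal/day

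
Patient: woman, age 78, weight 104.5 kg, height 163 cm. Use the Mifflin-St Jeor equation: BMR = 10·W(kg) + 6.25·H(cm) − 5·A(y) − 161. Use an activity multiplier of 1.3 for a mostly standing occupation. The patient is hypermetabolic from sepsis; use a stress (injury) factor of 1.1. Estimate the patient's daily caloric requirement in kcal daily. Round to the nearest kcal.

Mifflin-St Jeor (female): BMR = 10(104.5) + 6.25(163) − 5(78) − 161 = 1045 + 1018.75 − 390 − 161 = 1512.75 kcal/day.
TEE = BMR × activity factor = 1512.75 × 1.3 = 1966.575 kcal/day.
Apply stress factor: 1966.575 × 1.1 = 2163.2325 kcal/day.

2163 kcal daily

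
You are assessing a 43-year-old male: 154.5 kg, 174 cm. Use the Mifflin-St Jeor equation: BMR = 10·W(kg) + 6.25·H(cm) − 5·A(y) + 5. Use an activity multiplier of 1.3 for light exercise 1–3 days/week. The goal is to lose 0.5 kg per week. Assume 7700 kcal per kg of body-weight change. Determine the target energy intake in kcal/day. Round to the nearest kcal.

2599 kcal/day

Mifflin-St Jeor (male): BMR = 10(154.5) + 6.25(174) − 5(43) + 5 = 1545 + 1087.5 − 215 + 5 = 2422.5 kcal/day.
TEE = 2422.5 × 1.3 = 3149.25 kcal/day.
Required daily deficit = 0.5 × 7700 ÷ 7 = 550 kcal/day.
Target intake = 3149.25 − 550 = 2599.25 kcal/day.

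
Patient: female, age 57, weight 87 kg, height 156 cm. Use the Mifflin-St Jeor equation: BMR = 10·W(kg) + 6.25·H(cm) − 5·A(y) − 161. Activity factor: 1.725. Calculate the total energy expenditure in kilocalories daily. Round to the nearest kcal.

2413 kilocalories daily

Mifflin-St Jeor (female): BMR = 10(87) + 6.25(156) − 5(57) − 161 = 870 + 975 − 285 − 161 = 1399 kcal/day.
TEE = BMR × activity factor = 1399 × 1.725 = 2413.275 kcal/day.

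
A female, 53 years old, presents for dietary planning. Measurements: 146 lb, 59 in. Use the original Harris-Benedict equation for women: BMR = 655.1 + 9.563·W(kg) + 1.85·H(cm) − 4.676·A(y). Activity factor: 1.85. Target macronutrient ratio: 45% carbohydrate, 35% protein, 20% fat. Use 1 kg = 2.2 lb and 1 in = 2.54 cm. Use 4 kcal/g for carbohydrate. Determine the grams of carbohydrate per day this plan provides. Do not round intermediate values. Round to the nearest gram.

Convert to metric: weight = 146 ÷ 2.2 = 66.3636 kg; height = 59 × 2.54 = 149.86 cm.
Harris-Benedict: BMR = 655.1 + 9.563(66.3636) + 1.85(149.86) − 4.676(53) = 1319.1485 kcal/day.
TEE = 1319.1485 × 1.85 = 2440.4246 kcal/day.
Carbohydrate energy = 45% × 2440.4246 = 1098.1911 kcal.
Carbohydrate = 1098.1911 ÷ 4 kcal/g = 274.5478 g.

275 g/day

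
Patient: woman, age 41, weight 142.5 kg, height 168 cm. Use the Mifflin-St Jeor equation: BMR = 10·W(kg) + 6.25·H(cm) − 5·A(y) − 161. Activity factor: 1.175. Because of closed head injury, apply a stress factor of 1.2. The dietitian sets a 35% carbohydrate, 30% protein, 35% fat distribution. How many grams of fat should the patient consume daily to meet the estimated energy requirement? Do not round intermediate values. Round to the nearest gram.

Mifflin-St Jeor (female): BMR = 10(142.5) + 6.25(168) − 5(41) − 161 = 1425 + 1050 − 205 − 161 = 2109 kcal/day.
TEE = 2109 × 1.175 = 2478.075 kcal/day.
With stress factor 1.2: 2478.075 × 1.2 = 2973.69 kcal/day.
Fat energy = 35% × 2973.69 = 1040.7915 kcal.
Fat = 1040.7915 ÷ 9 kcal/g = 115.6435 g.

116 g/day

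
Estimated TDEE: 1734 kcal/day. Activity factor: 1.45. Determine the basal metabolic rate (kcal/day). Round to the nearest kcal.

1196 kcal/day

BMR = TEE ÷ activity factor = 1734 ÷ 1.45 = 1195.8621 kcal/day.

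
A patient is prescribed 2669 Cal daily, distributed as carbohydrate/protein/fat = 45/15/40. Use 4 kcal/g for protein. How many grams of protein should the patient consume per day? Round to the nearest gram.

100 g/day

Protein energy = 15% × 2669 = 400.35 kcal.
At 4 kcal/g: 400.35 ÷ 4 = 100.0875 g.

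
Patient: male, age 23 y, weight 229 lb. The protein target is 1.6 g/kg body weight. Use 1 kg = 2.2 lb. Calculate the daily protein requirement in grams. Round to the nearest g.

Weight in kg = 229 ÷ 2.2 = 104.0909 kg.
Protein = 1.6 g/kg × 104.0909 kg = 166.5455 g/day.

167 g/day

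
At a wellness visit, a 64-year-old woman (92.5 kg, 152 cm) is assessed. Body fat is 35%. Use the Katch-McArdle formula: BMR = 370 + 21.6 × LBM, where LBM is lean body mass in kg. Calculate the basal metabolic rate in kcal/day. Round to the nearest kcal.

LBM = 92.5 × (1 − 0.35) = 60.125 kg. Katch-McArdle: BMR = 370 + 21.6 × 60.125 = 1668.7 kcal/day.

1669 kcal/day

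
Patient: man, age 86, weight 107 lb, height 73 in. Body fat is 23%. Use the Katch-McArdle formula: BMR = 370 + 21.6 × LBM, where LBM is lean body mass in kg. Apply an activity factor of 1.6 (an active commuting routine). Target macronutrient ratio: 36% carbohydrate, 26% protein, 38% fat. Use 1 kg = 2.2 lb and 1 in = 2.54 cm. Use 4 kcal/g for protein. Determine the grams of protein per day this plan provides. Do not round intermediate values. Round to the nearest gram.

Convert to metric: weight = 107 ÷ 2.2 = 48.6364 kg; height = 73 × 2.54 = 185.42 cm.
LBM = 48.6364 × (1 − 0.23) = 37.45 kg. Katch-McArdle: BMR = 370 + 21.6 × 37.45 = 1178.92 kcal/day.
TEE = 1178.92 × 1.6 = 1886.272 kcal/day.
Protein energy = 26% × 1886.272 = 490.4307 kcal.
Protein = 490.4307 ÷ 4 kcal/g = 122.6077 g.

123 g/day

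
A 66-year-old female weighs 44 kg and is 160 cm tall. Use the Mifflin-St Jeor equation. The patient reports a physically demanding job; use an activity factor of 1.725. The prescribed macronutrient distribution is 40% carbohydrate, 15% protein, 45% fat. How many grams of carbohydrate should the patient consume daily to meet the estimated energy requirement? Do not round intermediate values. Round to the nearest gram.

164 g/day

Mifflin-St Jeor (female): BMR = 10(44) + 6.25(160) − 5(66) − 161 = 440 + 1000 − 330 − 161 = 949 kcal/day.
TEE = 949 × 1.725 = 1637.025 kcal/day.
Carbohydrate energy = 40% × 1637.025 = 654.81 kcal.
Carbohydrate = 654.81 ÷ 4 kcal/g = 163.7025 g.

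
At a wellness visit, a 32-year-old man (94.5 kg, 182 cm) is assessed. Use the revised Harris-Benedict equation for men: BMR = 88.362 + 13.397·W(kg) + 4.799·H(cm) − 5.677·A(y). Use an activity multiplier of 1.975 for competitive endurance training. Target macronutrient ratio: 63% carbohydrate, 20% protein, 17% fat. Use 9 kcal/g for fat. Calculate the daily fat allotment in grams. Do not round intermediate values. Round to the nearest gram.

76 g/day

Harris-Benedict: BMR = 88.362 + 13.397(94.5) + 4.799(182) − 5.677(32) = 2046.1325 kcal/day.
TEE = 2046.1325 × 1.975 = 4041.1117 kcal/day.
Fat energy = 17% × 4041.1117 = 686.989 kcal.
Fat = 686.989 ÷ 9 kcal/g = 76.3321 g.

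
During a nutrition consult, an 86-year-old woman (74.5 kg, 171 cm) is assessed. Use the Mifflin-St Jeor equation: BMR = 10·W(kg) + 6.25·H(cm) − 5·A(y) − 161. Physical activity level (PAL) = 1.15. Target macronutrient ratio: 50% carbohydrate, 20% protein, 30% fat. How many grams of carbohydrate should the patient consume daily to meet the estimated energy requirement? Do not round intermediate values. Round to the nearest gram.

Mifflin-St Jeor (female): BMR = 10(74.5) + 6.25(171) − 5(86) − 161 = 745 + 1068.75 − 430 − 161 = 1222.75 kcal/day.
TEE = 1222.75 × 1.15 = 1406.1625 kcal/day.
Carbohydrate energy = 50% × 1406.1625 = 703.0813 kcal.
Carbohydrate = 703.0813 ÷ 4 kcal/g = 175.7703 g.

176 g/day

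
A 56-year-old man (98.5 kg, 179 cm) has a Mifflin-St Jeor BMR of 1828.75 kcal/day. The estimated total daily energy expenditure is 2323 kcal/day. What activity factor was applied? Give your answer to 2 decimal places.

1.27

Activity factor = TEE ÷ BMR = 2323 ÷ 1828.75 = 1.27.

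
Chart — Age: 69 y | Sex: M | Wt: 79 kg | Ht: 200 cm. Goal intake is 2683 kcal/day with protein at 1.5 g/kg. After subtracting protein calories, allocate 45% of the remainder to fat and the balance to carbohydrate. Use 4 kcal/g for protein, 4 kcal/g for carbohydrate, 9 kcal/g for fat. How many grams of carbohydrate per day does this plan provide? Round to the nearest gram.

304 g/day

Protein = 1.5 × 79 = 118.5 g → 118.5 × 4 = 474 kcal.
Non-protein calories = 2683 − 474 = 2209 kcal.
Fat: 45% × 2209 = 994.05 kcal; carbohydrate: 1214.95 kcal.
Carbohydrate: 1214.95 kcal ÷ 4 kcal/g = 303.7375 g.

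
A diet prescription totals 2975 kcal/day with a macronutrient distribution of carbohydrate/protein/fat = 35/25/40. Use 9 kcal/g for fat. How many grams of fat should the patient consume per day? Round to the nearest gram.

Fat energy = 40% × 2975 = 1190 kcal.
At 9 kcal/g: 1190 ÷ 9 = 132.2222 g.

132 g/day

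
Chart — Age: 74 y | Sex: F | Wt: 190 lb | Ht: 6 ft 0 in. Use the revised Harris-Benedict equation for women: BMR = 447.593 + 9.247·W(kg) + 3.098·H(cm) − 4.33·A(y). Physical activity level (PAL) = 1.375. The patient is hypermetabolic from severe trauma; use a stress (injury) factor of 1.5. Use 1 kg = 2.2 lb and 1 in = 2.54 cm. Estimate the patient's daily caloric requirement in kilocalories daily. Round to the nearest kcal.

Convert to metric: weight = 190 ÷ 2.2 = 86.3636 kg; height = (6×12 + 0) × 2.54 = 72 × 2.54 = 182.88 cm.
Harris-Benedict: BMR = 447.593 + 9.247(86.3636) + 3.098(182.88) − 4.33(74) = 1492.3398 kcal/day.
TEE = BMR × activity factor = 1492.3398 × 1.375 = 2051.9672 kcal/day.
Apply stress factor: 2051.9672 × 1.5 = 3077.9508 kcal/day.

3078 kilocalories daily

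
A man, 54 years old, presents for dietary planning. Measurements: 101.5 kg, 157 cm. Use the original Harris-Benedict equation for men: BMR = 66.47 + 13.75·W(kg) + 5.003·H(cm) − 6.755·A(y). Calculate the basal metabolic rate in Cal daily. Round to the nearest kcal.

1883 Cal daily

Harris-Benedict: BMR = 66.47 + 13.75(101.5) + 5.003(157) − 6.755(54) = 1882.796 kcal/day.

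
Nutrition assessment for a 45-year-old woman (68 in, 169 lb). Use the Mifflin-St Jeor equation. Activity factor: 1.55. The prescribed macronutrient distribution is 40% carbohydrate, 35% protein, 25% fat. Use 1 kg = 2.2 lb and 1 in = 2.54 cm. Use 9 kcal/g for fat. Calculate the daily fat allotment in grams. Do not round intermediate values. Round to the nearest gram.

Convert to metric: weight = 169 ÷ 2.2 = 76.8182 kg; height = 68 × 2.54 = 172.72 cm.
Mifflin-St Jeor (female): BMR = 10(76.8182) + 6.25(172.72) − 5(45) − 161 = 768.1818 + 1079.5 − 225 − 161 = 1461.6818 kcal/day.
TEE = 1461.6818 × 1.55 = 2265.6068 kcal/day.
Fat energy = 25% × 2265.6068 = 566.4017 kcal.
Fat = 566.4017 ÷ 9 kcal/g = 62.9335 g.

63 g/day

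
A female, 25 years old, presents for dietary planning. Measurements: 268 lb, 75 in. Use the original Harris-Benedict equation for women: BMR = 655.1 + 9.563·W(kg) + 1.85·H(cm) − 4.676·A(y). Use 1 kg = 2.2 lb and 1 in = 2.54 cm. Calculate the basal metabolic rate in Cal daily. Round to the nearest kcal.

2056 Cal daily

Convert to metric: weight = 268 ÷ 2.2 = 121.8182 kg; height = 75 × 2.54 = 190.5 cm.
Harris-Benedict: BMR = 655.1 + 9.563(121.8182) + 1.85(190.5) − 4.676(25) = 2055.5723 kcal/day.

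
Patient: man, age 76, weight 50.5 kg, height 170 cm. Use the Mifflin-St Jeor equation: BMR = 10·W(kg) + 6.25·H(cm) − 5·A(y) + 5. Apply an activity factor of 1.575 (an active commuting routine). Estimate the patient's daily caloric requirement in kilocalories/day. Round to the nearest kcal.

1878 kilocalories/day

Mifflin-St Jeor (male): BMR = 10(50.5) + 6.25(170) − 5(76) + 5 = 505 + 1062.5 − 380 + 5 = 1192.5 kcal/day.
TEE = BMR × activity factor = 1192.5 × 1.575 = 1878.1875 kcal/day.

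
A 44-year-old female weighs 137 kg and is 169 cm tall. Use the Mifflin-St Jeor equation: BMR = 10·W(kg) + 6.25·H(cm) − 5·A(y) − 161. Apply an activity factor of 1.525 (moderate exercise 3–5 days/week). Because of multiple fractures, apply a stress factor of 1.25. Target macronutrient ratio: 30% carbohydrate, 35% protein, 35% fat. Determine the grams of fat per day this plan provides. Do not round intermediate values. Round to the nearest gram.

Mifflin-St Jeor (female): BMR = 10(137) + 6.25(169) − 5(44) − 161 = 1370 + 1056.25 − 220 − 161 = 2045.25 kcal/day.
TEE = 2045.25 × 1.525 = 3119.0063 kcal/day.
With stress factor 1.25: 3119.0063 × 1.25 = 3898.7578 kcal/day.
Fat energy = 35% × 3898.7578 = 1364.5652 kcal.
Fat = 1364.5652 ÷ 9 kcal/g = 151.6184 g.

152 g/day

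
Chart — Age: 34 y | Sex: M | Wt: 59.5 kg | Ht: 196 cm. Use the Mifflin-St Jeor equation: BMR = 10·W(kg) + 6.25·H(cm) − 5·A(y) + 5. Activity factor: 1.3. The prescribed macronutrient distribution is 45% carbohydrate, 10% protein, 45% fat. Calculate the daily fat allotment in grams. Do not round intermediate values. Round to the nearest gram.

108 g/day

Mifflin-St Jeor (male): BMR = 10(59.5) + 6.25(196) − 5(34) + 5 = 595 + 1225 − 170 + 5 = 1655 kcal/day.
TEE = 1655 × 1.3 = 2151.5 kcal/day.
Fat energy = 45% × 2151.5 = 968.175 kcal.
Fat = 968.175 ÷ 9 kcal/g = 107.575 g.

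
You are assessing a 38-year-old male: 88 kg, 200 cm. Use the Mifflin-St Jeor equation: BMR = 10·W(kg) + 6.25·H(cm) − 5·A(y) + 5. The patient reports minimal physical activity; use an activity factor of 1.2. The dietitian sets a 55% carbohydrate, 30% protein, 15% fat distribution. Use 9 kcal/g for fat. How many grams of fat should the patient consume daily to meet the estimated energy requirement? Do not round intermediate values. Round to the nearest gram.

Mifflin-St Jeor (male): BMR = 10(88) + 6.25(200) − 5(38) + 5 = 880 + 1250 − 190 + 5 = 1945 kcal/day.
TEE = 1945 × 1.2 = 2334 kcal/day.
Fat energy = 15% × 2334 = 350.1 kcal.
Fat = 350.1 ÷ 9 kcal/g = 38.9 g.

39 g/day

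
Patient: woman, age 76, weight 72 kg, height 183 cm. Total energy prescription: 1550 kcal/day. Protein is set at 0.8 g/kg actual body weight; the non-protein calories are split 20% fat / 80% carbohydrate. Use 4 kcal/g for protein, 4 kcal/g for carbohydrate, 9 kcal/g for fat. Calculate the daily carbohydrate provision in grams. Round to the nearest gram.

264 g/day

Protein = 0.8 × 72 = 57.6 g → 57.6 × 4 = 230.4 kcal.
Non-protein calories = 1550 − 230.4 = 1319.6 kcal.
Fat: 20% × 1319.6 = 263.92 kcal; carbohydrate: 1055.68 kcal.
Carbohydrate: 1055.68 kcal ÷ 4 kcal/g = 263.92 g.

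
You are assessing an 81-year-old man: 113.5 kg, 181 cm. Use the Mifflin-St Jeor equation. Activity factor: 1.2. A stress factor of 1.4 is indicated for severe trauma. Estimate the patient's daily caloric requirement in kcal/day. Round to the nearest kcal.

Mifflin-St Jeor (male): BMR = 10(113.5) + 6.25(181) − 5(81) + 5 = 1135 + 1131.25 − 405 + 5 = 1866.25 kcal/day.
TEE = BMR × activity factor = 1866.25 × 1.2 = 2239.5 kcal/day.
Apply stress factor: 2239.5 × 1.4 = 3135.3 kcal/day.

3135 kcal/day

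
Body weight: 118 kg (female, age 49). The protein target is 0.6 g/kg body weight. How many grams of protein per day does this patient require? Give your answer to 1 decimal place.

70.8 g/day

Protein = 0.6 g/kg × 118 kg = 70.8 g/day.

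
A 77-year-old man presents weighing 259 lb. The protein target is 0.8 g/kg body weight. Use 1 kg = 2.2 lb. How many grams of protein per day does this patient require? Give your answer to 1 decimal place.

Weight in kg = 259 ÷ 2.2 = 117.7273 kg.
Protein = 0.8 g/kg × 117.7273 kg = 94.1818 g/day.

94.2 g/day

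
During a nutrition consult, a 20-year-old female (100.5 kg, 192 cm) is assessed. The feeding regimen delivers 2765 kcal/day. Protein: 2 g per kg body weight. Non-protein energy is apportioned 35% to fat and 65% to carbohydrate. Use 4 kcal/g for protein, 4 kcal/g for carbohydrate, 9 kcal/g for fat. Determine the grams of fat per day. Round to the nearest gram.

76 g/day

Protein = 2 × 100.5 = 201 g → 201 × 4 = 804 kcal.
Non-protein calories = 2765 − 804 = 1961 kcal.
Fat: 35% × 1961 = 686.35 kcal; carbohydrate: 1274.65 kcal.
Fat: 686.35 kcal ÷ 9 kcal/g = 76.2611 g.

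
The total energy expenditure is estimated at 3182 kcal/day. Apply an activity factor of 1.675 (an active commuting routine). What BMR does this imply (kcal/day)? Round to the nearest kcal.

BMR = TEE ÷ activity factor = 3182 ÷ 1.675 = 1899.7015 kcal/day.

1900 kcal/day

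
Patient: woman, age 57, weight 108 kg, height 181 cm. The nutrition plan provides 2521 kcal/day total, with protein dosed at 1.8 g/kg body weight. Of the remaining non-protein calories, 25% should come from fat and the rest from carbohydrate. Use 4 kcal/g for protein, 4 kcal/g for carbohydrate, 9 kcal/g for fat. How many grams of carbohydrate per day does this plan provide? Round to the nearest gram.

327 g/day

Protein = 1.8 × 108 = 194.4 g → 194.4 × 4 = 777.6 kcal.
Non-protein calories = 2521 − 777.6 = 1743.4 kcal.
Fat: 25% × 1743.4 = 435.85 kcal; carbohydrate: 1307.55 kcal.
Carbohydrate: 1307.55 kcal ÷ 4 kcal/g = 326.8875 g.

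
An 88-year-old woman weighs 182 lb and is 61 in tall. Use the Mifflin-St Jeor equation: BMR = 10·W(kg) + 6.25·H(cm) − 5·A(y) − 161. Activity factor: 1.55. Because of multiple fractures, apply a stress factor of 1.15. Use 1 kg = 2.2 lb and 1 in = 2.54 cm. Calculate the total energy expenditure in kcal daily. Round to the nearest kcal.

2129 kcal daily

Convert to metric: weight = 182 ÷ 2.2 = 82.7273 kg; height = 61 × 2.54 = 154.94 cm.
Mifflin-St Jeor (female): BMR = 10(82.7273) + 6.25(154.94) − 5(88) − 161 = 827.2727 + 968.375 − 440 − 161 = 1194.6477 kcal/day.
TEE = BMR × activity factor = 1194.6477 × 1.55 = 1851.704 kcal/day.
Apply stress factor: 1851.704 × 1.15 = 2129.4596 kcal/day.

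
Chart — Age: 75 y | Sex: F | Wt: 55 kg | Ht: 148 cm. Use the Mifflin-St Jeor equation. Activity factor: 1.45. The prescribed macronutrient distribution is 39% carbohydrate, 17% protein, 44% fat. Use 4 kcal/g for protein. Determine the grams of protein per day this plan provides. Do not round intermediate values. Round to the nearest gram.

Mifflin-St Jeor (female): BMR = 10(55) + 6.25(148) − 5(75) − 161 = 550 + 925 − 375 − 161 = 939 kcal/day.
TEE = 939 × 1.45 = 1361.55 kcal/day.
Protein energy = 17% × 1361.55 = 231.4635 kcal.
Protein = 231.4635 ÷ 4 kcal/g = 57.8659 g.

58 g/day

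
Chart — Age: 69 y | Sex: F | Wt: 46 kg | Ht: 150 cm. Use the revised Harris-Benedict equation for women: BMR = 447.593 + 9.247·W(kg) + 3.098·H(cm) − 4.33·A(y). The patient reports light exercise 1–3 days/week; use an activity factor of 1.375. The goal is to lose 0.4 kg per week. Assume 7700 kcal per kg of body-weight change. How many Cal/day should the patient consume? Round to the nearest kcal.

988 Cal/day

Harris-Benedict: BMR = 447.593 + 9.247(46) + 3.098(150) − 4.33(69) = 1038.885 kcal/day.
TEE = 1038.885 × 1.375 = 1428.4669 kcal/day.
Required daily deficit = 0.4 × 7700 ÷ 7 = 440 kcal/day.
Target intake = 1428.4669 − 440 = 988.4669 kcal/day.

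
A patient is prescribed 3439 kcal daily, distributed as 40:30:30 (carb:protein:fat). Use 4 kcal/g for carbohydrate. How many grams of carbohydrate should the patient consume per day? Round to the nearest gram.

344 g/day

Carbohydrate energy = 40% × 3439 = 1375.6 kcal.
At 4 kcal/g: 1375.6 ÷ 4 = 343.9 g.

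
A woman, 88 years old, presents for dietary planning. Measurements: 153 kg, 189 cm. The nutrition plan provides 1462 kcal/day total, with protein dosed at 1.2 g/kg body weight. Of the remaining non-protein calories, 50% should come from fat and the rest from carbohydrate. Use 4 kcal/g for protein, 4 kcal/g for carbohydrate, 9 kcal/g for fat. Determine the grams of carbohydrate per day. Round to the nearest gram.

Protein = 1.2 × 153 = 183.6 g → 183.6 × 4 = 734.4 kcal.
Non-protein calories = 1462 − 734.4 = 727.6 kcal.
Fat: 50% × 727.6 = 363.8 kcal; carbohydrate: 363.8 kcal.
Carbohydrate: 363.8 kcal ÷ 4 kcal/g = 90.95 g.

91 g/day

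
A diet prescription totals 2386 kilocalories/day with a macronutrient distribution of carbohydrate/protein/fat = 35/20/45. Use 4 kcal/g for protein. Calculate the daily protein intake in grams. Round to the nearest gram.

Protein energy = 20% × 2386 = 477.2 kcal.
At 4 kcal/g: 477.2 ÷ 4 = 119.3 g.

119 g/day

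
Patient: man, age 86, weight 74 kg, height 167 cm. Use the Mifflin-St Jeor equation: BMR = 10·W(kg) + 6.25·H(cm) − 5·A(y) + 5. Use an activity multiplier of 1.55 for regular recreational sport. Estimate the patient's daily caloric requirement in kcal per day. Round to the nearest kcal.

Mifflin-St Jeor (male): BMR = 10(74) + 6.25(167) − 5(86) + 5 = 740 + 1043.75 − 430 + 5 = 1358.75 kcal/day.
TEE = BMR × activity factor = 1358.75 × 1.55 = 2106.0625 kcal/day.

2106 kcal per day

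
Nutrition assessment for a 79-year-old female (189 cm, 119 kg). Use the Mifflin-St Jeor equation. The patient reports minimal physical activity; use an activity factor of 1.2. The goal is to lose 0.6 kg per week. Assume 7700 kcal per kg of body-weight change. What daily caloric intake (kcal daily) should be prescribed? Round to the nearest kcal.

1518 kcal daily

Mifflin-St Jeor (female): BMR = 10(119) + 6.25(189) − 5(79) − 161 = 1190 + 1181.25 − 395 − 161 = 1815.25 kcal/day.
TEE = 1815.25 × 1.2 = 2178.3 kcal/day.
Required daily deficit = 0.6 × 7700 ÷ 7 = 660 kcal/day.
Target intake = 2178.3 − 660 = 1518.3 kcal/day.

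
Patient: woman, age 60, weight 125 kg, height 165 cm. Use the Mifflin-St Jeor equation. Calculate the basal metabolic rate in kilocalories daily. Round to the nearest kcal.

1820 kilocalories daily

Mifflin-St Jeor (female): BMR = 10(125) + 6.25(165) − 5(60) − 161 = 1250 + 1031.25 − 300 − 161 = 1820.25 kcal/day.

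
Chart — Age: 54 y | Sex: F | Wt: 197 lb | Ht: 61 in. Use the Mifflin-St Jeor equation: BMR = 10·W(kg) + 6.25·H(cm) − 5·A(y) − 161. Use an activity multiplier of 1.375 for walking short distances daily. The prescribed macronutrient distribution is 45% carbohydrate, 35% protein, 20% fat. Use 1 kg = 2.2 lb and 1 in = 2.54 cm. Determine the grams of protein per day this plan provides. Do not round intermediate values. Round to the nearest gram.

Convert to metric: weight = 197 ÷ 2.2 = 89.5455 kg; height = 61 × 2.54 = 154.94 cm.
Mifflin-St Jeor (female): BMR = 10(89.5455) + 6.25(154.94) − 5(54) − 161 = 895.4545 + 968.375 − 270 − 161 = 1432.8295 kcal/day.
TEE = 1432.8295 × 1.375 = 1970.1406 kcal/day.
Protein energy = 35% × 1970.1406 = 689.5492 kcal.
Protein = 689.5492 ÷ 4 kcal/g = 172.3873 g.

172 g/day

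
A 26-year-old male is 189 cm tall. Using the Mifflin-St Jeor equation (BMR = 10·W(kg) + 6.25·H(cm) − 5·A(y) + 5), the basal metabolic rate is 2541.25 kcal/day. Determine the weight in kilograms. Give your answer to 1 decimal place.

2541.25 = 10·W + 6.25(189) − 5(26) + 5
10·W = 2541.25 − 1056.25 = 1485, so W = 148.5 kg.

148.5 kg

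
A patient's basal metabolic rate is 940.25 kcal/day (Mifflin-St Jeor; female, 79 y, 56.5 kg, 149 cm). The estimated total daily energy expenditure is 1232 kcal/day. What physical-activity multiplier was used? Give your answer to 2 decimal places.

Activity factor = TEE ÷ BMR = 1232 ÷ 940.25 = 1.31.

1.31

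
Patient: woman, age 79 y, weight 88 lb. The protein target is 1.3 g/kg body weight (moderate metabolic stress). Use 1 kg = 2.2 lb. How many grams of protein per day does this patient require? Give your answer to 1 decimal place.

Weight in kg = 88 ÷ 2.2 = 40 kg.
Protein = 1.3 g/kg × 40 kg = 52 g/day.

52.0 g/day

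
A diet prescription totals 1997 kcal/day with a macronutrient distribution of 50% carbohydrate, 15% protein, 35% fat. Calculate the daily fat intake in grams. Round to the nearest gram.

Fat energy = 35% × 1997 = 698.95 kcal.
At 9 kcal/g: 698.95 ÷ 9 = 77.6611 g.

78 g/day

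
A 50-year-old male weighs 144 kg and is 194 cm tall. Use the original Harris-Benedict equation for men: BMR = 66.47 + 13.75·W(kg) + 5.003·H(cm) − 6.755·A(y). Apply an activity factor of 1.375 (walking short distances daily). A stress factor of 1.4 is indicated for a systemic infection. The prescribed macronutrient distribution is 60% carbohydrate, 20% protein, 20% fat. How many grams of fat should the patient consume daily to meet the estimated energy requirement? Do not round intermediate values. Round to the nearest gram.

115 g/day

Harris-Benedict: BMR = 66.47 + 13.75(144) + 5.003(194) − 6.755(50) = 2679.302 kcal/day.
TEE = 2679.302 × 1.375 = 3684.0403 kcal/day.
With stress factor 1.4: 3684.0403 × 1.4 = 5157.6564 kcal/day.
Fat energy = 20% × 5157.6564 = 1031.5313 kcal.
Fat = 1031.5313 ÷ 9 kcal/g = 114.6146 g.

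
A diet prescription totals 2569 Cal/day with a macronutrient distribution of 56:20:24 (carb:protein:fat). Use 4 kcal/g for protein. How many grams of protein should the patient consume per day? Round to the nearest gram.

128 g/day

Protein energy = 20% × 2569 = 513.8 kcal.
At 4 kcal/g: 513.8 ÷ 4 = 128.45 g.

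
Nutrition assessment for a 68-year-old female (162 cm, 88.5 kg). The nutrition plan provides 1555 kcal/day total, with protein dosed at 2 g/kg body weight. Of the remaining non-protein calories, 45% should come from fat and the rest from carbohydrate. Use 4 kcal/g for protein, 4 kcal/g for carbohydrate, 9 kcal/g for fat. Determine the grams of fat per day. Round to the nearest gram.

42 g/day

Protein = 2 × 88.5 = 177 g → 177 × 4 = 708 kcal.
Non-protein calories = 1555 − 708 = 847 kcal.
Fat: 45% × 847 = 381.15 kcal; carbohydrate: 465.85 kcal.
Fat: 381.15 kcal ÷ 9 kcal/g = 42.35 g.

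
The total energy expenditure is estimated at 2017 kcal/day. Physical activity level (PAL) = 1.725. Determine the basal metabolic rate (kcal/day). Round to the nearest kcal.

BMR = TEE ÷ activity factor = 2017 ÷ 1.725 = 1169.2754 kcal/day.

1169 kcal/day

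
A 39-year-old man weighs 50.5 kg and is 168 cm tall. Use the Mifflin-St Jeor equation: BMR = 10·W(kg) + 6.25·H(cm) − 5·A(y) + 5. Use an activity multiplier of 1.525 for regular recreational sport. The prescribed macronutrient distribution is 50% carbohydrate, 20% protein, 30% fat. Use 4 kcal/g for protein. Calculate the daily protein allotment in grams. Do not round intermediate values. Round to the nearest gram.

Mifflin-St Jeor (male): BMR = 10(50.5) + 6.25(168) − 5(39) + 5 = 505 + 1050 − 195 + 5 = 1365 kcal/day.
TEE = 1365 × 1.525 = 2081.625 kcal/day.
Protein energy = 20% × 2081.625 = 416.325 kcal.
Protein = 416.325 ÷ 4 kcal/g = 104.0813 g.

104 g/day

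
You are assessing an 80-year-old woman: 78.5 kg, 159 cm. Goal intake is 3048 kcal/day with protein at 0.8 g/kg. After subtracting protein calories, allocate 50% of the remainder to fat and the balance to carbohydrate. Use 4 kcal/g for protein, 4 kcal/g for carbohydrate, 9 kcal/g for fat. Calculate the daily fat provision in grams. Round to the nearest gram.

155 g/day

Protein = 0.8 × 78.5 = 62.8 g → 62.8 × 4 = 251.2 kcal.
Non-protein calories = 3048 − 251.2 = 2796.8 kcal.
Fat: 50% × 2796.8 = 1398.4 kcal; carbohydrate: 1398.4 kcal.
Fat: 1398.4 kcal ÷ 9 kcal/g = 155.3778 g.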